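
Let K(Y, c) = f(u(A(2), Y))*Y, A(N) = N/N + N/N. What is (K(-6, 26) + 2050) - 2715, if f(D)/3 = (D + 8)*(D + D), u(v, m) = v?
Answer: -1385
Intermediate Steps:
A(N) = 2 (A(N) = 1 + 1 = 2)
f(D) = 6*D*(8 + D) (f(D) = 3*((D + 8)*(D + D)) = 3*((8 + D)*(2*D)) = 3*(2*D*(8 + D)) = 6*D*(8 + D))
K(Y, c) = 120*Y (K(Y, c) = (6*2*(8 + 2))*Y = (6*2*10)*Y = 120*Y)
(K(-6, 26) + 2050) - 2715 = (120*(-6) + 2050) - 2715 = (-720 + 2050) - 2715 = 1330 - 2715 = -1385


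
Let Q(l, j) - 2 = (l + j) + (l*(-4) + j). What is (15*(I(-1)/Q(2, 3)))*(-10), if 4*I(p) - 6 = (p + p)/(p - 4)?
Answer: -120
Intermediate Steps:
I(p) = 3/2 + p/(2*(-4 + p)) (I(p) = 3/2 + ((p + p)/(p - 4))/4 = 3/2 + ((2*p)/(-4 + p))/4 = 3/2 + (2*p/(-4 + p))/4 = 3/2 + p/(2*(-4 + p)))
Q(l, j) = 2 - 3*l + 2*j (Q(l, j) = 2 + ((l + j) + (l*(-4) + j)) = 2 + ((j + l) + (-4*l + j)) = 2 + ((j + l) + (j - 4*l)) = 2 + (-3*l + 2*j) = 2 - 3*l + 2*j)
(15*(I(-1)/Q(2, 3)))*(-10) = (15*((2*(-3 - 1)/(-4 - 1))/(2 - 3*2 + 2*3)))*(-10) = (15*((2*(-4)/(-5))/(2 - 6 + 6)))*(-10) = (15*((2*(-⅕)*(-4))/2))*(-10) = (15*((8/5)*(½)))*(-10) = (15*(⅘))*(-10) = 12*(-10) = -120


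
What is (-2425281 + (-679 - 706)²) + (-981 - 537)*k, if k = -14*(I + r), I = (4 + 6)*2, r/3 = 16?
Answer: 938080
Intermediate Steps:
r = 48 (r = 3*16 = 48)
I = 20 (I = 10*2 = 20)
k = -952 (k = -14*(20 + 48) = -14*68 = -952)
(-2425281 + (-679 - 706)²) + (-981 - 537)*k = (-2425281 + (-679 - 706)²) + (-981 - 537)*(-952) = (-2425281 + (-1385)²) - 1518*(-952) = (-2425281 + 1918225) + 1445136 = -507056 + 1445136 = 938080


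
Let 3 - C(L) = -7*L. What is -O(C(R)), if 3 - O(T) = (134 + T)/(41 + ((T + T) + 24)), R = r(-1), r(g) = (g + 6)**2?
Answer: -951/421 ≈ -2.2589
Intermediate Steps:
r(g) = (6 + g)**2
R = 25 (R = (6 - 1)**2 = 5**2 = 25)
C(L) = 3 + 7*L (C(L) = 3 - (-7)*L = 3 + 7*L)
O(T) = 3 - (134 + T)/(65 + 2*T) (O(T) = 3 - (134 + T)/(41 + ((T + T) + 24)) = 3 - (134 + T)/(41 + (2*T + 24)) = 3 - (134 + T)/(41 + (24 + 2*T)) = 3 - (134 + T)/(65 + 2*T))
-O(C(R)) = -(61 + 5*(3 + 7*25))/(65 + 2*(3 + 7*25)) = -(61 + 5*(3 + 175))/(65 + 2*(3 + 175)) = -(61 + 5*178)/(65 + 2*178) = -(61 + 890)/(65 + 356) = -951/421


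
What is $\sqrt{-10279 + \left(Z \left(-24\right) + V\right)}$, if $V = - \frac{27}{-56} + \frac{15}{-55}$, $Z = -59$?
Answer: $\frac{i \sqrt{840759766}}{308} \approx 94.142 i$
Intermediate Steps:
$V = \frac{129}{616}$ ($V = \left(-27\right) \left(- \frac{1}{56}\right) + 15 \left(- \frac{1}{55}\right) = \frac{27}{56} - \frac{3}{11} = \frac{129}{616} \approx 0.20942$)
$\sqrt{-10279 + \left(Z \left(-24\right) + V\right)} = \sqrt{-10279 + \left(\left(-59\right) \left(-24\right) + \frac{129}{616}\right)} = \sqrt{-10279 + \left(1416 + \frac{129}{616}\right)} = \sqrt{-10279 + \frac{872385}{616}} = \sqrt{- \frac{5459479}{616}} = \frac{i \sqrt{840759766}}{308}$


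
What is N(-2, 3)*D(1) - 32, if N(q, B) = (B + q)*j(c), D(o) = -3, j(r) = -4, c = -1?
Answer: -20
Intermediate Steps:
N(q, B) = -4*B - 4*q (N(q, B) = (B + q)*(-4) = -4*B - 4*q)
N(-2, 3)*D(1) - 32 = (-4*3 - 4*(-2))*(-3) - 32 = (-12 + 8)*(-3) - 32 = -4*(-3) - 32 = 12 - 32 = -20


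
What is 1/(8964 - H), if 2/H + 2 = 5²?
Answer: 23/206170 ≈ 0.00011156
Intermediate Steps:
H = 2/23 (H = 2/(-2 + 5²) = 2/(-2 + 25) = 2/23 ≈ 0.086957)
1/(8964 - H) = 1/(8964 - 1*2/23) = 1/(8964 - 2/23) = 1/(206170/23) = 23/206170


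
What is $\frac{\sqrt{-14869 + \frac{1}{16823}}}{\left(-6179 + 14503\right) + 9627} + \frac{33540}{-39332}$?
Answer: $- \frac{8385}{9833} + \frac{i \sqrt{4208125172078}}{301989673} \approx -0.85274 + 0.0067929 i$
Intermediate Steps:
$\frac{\sqrt{-14869 + \frac{1}{16823}}}{\left(-6179 + 14503\right) + 9627} + \frac{33540}{-39332} = \frac{\sqrt{-14869 + \frac{1}{16823}}}{8324 + 9627} + 33540 \left(- \frac{1}{39332}\right) = \frac{\sqrt{- \frac{250141186}{16823}}}{17951} - \frac{8385}{9833} = \frac{i \sqrt{4208125172078}}{16823} \cdot \frac{1}{17951} - \frac{8385}{9833} = \frac{i \sqrt{4208125172078}}{301989673} - \frac{8385}{9833} = - \frac{8385}{9833} + \frac{i \sqrt{4208125172078}}{301989673}$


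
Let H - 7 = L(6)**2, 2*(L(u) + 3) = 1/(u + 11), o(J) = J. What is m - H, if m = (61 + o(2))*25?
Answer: 1802407/1156 ≈ 1559.2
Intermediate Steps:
L(u) = -3 + 1/(2*(11 + u)) (L(u) = -3 + 1/(2*(u + 11)) = -3 + 1/(2*(11 + u)))
H = 18293/1156 (H = 7 + ((-65 - 6*6)/(2*(11 + 6)))**2 = 7 + ((1/2)*(-65 - 36)/17)**2 = 7 + ((1/2)*(1/17)*(-101))**2 = 7 + (-101/34)**2 = 7 + 10201/1156 = 18293/1156 ≈ 15.824)
m = 1575 (m = (61 + 2)*25 = 63*25 = 1575)
m - H = 1575 - 1*18293/1156 = 1575 - 18293/1156 = 1802407/1156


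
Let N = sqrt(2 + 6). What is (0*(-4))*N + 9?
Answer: 9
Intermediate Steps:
N = 2*sqrt(2) (N = sqrt(8) = 2*sqrt(2) ≈ 2.8284)
(0*(-4))*N + 9 = (0*(-4))*(2*sqrt(2)) + 9 = 0*(2*sqrt(2)) + 9 = 0 + 9 = 9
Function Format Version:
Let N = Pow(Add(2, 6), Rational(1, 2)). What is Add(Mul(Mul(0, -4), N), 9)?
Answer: 9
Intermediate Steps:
N = Mul(2, Pow(2, Rational(1, 2))) (N = Pow(8, Rational(1, 2)) = Mul(2, Pow(2, Rational(1, 2))) ≈ 2.8284)
Add(Mul(Mul(0, -4), N), 9) = Add(Mul(Mul(0, -4), Mul(2, Pow(2, Rational(1, 2)))), 9) = Add(Mul(0, Mul(2, Pow(2, Rational(1, 2)))), 9) = Add(0, 9) = 9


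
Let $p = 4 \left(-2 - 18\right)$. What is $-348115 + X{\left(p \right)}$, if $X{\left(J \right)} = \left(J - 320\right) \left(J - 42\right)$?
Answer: $-299315$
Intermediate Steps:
$p = -80$ ($p = 4 \left(-20\right) = -80$)
$X{\left(J \right)} = \left(-320 + J\right) \left(-42 + J\right)$
$-348115 + X{\left(p \right)} = -348115 + \left(13440 + \left(-80\right)^{2} - -28960\right) = -348115 + \left(13440 + 6400 + 28960\right) = -348115 + 48800 = -299315$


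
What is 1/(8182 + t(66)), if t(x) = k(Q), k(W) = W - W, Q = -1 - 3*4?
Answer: 1/8182 ≈ 0.00012222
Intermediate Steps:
Q = -13 (Q = -1 - 12 = -13)
k(W) = 0
t(x) = 0
1/(8182 + t(66)) = 1/(8182 + 0) = 1/8182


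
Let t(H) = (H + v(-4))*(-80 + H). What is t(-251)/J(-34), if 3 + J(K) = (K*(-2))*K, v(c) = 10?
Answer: -79771/2315 ≈ -34.458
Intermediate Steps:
J(K) = -3 - 2*K² (J(K) = -3 + (K*(-2))*K = -3 + (-2*K)*K = -3 - 2*K²)
t(H) = (-80 + H)*(10 + H) (t(H) = (H + 10)*(-80 + H) = (10 + H)*(-80 + H) = (-80 + H)*(10 + H))
t(-251)/J(-34) = (-800 + (-251)² - 70*(-251))/(-3 - 2*(-34)²) = (-800 + 63001 + 17570)/(-3 - 2*1156) = 79771/(-3 - 2312) = 79771/(-2315) = 79771*(-1/2315) = -79771/2315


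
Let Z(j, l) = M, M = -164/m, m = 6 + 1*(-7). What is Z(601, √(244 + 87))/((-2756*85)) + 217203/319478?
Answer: 12707395097/18710229070 ≈ 0.67917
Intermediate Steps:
m = -1 (m = 6 - 7 = -1)
M = 164 (M = -164/(-1) = -164*(-1) = 164)
Z(j, l) = 164
Z(601, √(244 + 87))/((-2756*85)) + 217203/319478 = 164/((-2756*85)) + 217203/319478 = 164/(-234260) + 217203*(1/319478) = 164*(-1/234260) + 217203/319478 = -41/58565 + 217203/319478 = 12707395097/18710229070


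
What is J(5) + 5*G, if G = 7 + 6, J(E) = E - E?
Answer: 65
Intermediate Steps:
J(E) = 0
G = 13
J(5) + 5*G = 0 + 5*13 = 0 + 65 = 65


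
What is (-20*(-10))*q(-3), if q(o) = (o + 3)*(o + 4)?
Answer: 0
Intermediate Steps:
q(o) = (3 + o)*(4 + o)
(-20*(-10))*q(-3) = (-20*(-10))*(12 + (-3)**2 + 7*(-3)) = 200*(12 + 9 - 21) = 200*0 = 0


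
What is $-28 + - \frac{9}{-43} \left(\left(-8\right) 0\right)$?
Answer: $-28$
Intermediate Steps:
$-28 + - \frac{9}{-43} \left(\left(-8\right) 0\right) = -28 + \left(-9\right) \left(- \frac{1}{43}\right) 0 = -28 + \frac{9}{43} \cdot 0 = -28 + 0 = -28$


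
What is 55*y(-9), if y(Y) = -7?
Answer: -385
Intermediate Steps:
55*y(-9) = 55*(-7) = -385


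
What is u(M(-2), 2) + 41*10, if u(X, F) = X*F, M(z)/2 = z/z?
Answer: 414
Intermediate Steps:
M(z) = 2 (M(z) = 2*(z/z) = 2*1 = 2)
u(X, F) = F*X
u(M(-2), 2) + 41*10 = 2*2 + 41*10 = 4 + 410 = 414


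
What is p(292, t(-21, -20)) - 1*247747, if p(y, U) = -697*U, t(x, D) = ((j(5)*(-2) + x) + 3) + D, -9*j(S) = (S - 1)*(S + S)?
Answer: -2047109/9 ≈ -2.2746e+5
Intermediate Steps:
j(S) = -2*S*(-1 + S)/9 (j(S) = -(S - 1)*(S + S)/9 = -(-1 + S)*2*S/9 = -2*S*(-1 + S)/9)
t(x, D) = 107/9 + D + x (t(x, D) = ((((2/9)*5*(1 - 1*5))*(-2) + x) + 3) + D = ((((2/9)*5*(1 - 5))*(-2) + x) + 3) + D = ((((2/9)*5*(-4))*(-2) + x) + 3) + D = ((-40/9*(-2) + x) + 3) + D = ((80/9 + x) + 3) + D = (107/9 + x) + D = 107/9 + D + x)
p(292, t(-21, -20)) - 1*247747 = -697*(107/9 - 20 - 21) - 1*247747 = -697*(-262/9) - 247747 = 182614/9 - 247747 = -2047109/9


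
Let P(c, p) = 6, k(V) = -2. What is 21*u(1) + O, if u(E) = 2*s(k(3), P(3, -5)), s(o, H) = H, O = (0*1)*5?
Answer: 252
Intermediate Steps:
O = 0 (O = 0*5 = 0)
u(E) = 12 (u(E) = 2*6 = 12)
21*u(1) + O = 21*12 + 0 = 252 + 0 = 252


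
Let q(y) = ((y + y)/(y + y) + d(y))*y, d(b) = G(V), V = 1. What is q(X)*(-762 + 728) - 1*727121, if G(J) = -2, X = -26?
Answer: -728005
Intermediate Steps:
d(b) = -2
q(y) = -y (q(y) = ((y + y)/(y + y) - 2)*y = ((2*y)/((2*y)) - 2)*y = ((2*y)*(1/(2*y)) - 2)*y = (1 - 2)*y = -y)
q(X)*(-762 + 728) - 1*727121 = (-1*(-26))*(-762 + 728) - 1*727121 = 26*(-34) - 727121 = -884 - 727121 = -728005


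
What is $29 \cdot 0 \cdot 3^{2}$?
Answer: $0$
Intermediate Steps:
$29 \cdot 0 \cdot 3^{2} = 0 \cdot 9 = 0$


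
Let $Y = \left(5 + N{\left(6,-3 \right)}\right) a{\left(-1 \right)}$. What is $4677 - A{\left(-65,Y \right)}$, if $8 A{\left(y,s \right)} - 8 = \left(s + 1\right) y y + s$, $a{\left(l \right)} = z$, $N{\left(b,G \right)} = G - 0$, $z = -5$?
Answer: $\frac{75443}{8} \approx 9430.4$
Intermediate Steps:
$N{\left(b,G \right)} = G$ ($N{\left(b,G \right)} = G + 0 = G$)
$a{\left(l \right)} = -5$
$Y = -10$ ($Y = \left(5 - 3\right) \left(-5\right) = 2 \left(-5\right) = -10$)
$A{\left(y,s \right)} = 1 + \frac{s}{8} + \frac{y^{2} \left(1 + s\right)}{8}$ ($A{\left(y,s \right)} = 1 + \frac{\left(s + 1\right) y y + s}{8} = 1 + \frac{\left(1 + s\right) y y + s}{8} = 1 + \frac{y \left(1 + s\right) y + s}{8} = 1 + \frac{y^{2} \left(1 + s\right) + s}{8} = 1 + \frac{s + y^{2} \left(1 + s\right)}{8} = 1 + \left(\frac{s}{8} + \frac{y^{2} \left(1 + s\right)}{8}\right) = 1 + \frac{s}{8} + \frac{y^{2} \left(1 + s\right)}{8}$)
$4677 - A{\left(-65,Y \right)} = 4677 - \left(1 + \frac{1}{8} \left(-10\right) + \frac{\left(-65\right)^{2}}{8} + \frac{1}{8} \left(-10\right) \left(-65\right)^{2}\right) = 4677 - \left(1 - \frac{5}{4} + \frac{1}{8} \cdot 4225 + \frac{1}{8} \left(-10\right) 4225\right) = 4677 - \left(1 - \frac{5}{4} + \frac{4225}{8} - \frac{21125}{4}\right) = 4677 - - \frac{38027}{8} = 4677 + \frac{38027}{8} = \frac{75443}{8}$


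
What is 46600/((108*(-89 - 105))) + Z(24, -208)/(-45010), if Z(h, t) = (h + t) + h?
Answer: -26176421/11788119 ≈ -2.2206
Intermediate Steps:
Z(h, t) = t + 2*h
46600/((108*(-89 - 105))) + Z(24, -208)/(-45010) = 46600/((108*(-89 - 105))) + (-208 + 2*24)/(-45010) = 46600/((108*(-194))) + (-208 + 48)*(-1/45010) = 46600/(-20952) - 160*(-1/45010) = 46600*(-1/20952) + 16/4501 = -5825/2619 + 16/4501 = -26176421/11788119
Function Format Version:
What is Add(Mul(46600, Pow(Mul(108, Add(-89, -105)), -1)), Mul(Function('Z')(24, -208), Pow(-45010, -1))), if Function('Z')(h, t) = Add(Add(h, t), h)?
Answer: Rational(-26176421, 11788119) ≈ -2.2206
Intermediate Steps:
Function('Z')(h, t) = Add(t, Mul(2, h))
Add(Mul(46600, Pow(Mul(108, Add(-89, -105)), -1)), Mul(Function('Z')(24, -208), Pow(-45010, -1))) = Add(Mul(46600, Pow(Mul(108, Add(-89, -105)), -1)), Mul(Add(-208, Mul(2, 24)), Pow(-45010, -1))) = Add(Mul(46600, Pow(Mul(108, -194), -1)), Mul(Add(-208, 48), Rational(-1, 45010))) = Add(Mul(46600, Pow(-20952, -1)), Mul(-160, Rational(-1, 45010))) = Add(Mul(46600, Rational(-1, 20952)), Rational(16, 4501)) = Add(Rational(-5825, 2619), Rational(16, 4501)) = Rational(-26176421, 11788119)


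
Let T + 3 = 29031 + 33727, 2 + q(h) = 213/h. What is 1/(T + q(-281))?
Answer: 281/17633380 ≈ 1.5936e-5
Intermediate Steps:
q(h) = -2 + 213/h
T = 62755 (T = -3 + (29031 + 33727) = -3 + 62758 = 62755)
1/(T + q(-281)) = 1/(62755 + (-2 + 213/(-281))) = 1/(62755 + (-2 + 213*(-1/281))) = 1/(62755 + (-2 - 213/281)) = 1/(62755 - 775/281) = 1/(17633380/281) = 281/17633380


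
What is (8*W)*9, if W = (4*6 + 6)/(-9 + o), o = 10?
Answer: 2160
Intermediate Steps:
W = 30 (W = (4*6 + 6)/(-9 + 10) = (24 + 6)/1 = 30*1 = 30)
(8*W)*9 = (8*30)*9 = 240*9 = 2160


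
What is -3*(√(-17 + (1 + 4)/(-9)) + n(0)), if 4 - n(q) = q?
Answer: -12 - I*√158 ≈ -12.0 - 12.57*I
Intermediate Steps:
n(q) = 4 - q
-3*(√(-17 + (1 + 4)/(-9)) + n(0)) = -3*(√(-17 + (1 + 4)/(-9)) + (4 - 1*0)) = -3*(√(-17 + 5*(-⅑)) + (4 + 0)) = -3*(√(-17 - 5/9) + 4) = -3*(√(-158/9) + 4) = -3*(I*√158/3 + 4) = -3*(4 + I*√158/3) = -12 - I*√158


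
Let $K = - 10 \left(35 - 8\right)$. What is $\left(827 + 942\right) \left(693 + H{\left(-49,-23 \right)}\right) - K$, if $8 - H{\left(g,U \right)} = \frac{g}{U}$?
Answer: $\frac{28441116}{23} \approx 1.2366 \cdot 10^{6}$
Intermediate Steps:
$H{\left(g,U \right)} = 8 - \frac{g}{U}$
$K = -270$ ($K = \left(-10\right) 27 = -270$)
$\left(827 + 942\right) \left(693 + H{\left(-49,-23 \right)}\right) - K = \left(827 + 942\right) \left(693 + \left(8 - - \frac{49}{-23}\right)\right) - -270 = 1769 \left(693 + \left(8 - \left(-49\right) \left(- \frac{1}{23}\right)\right)\right) + 270 = 1769 \left(693 + \left(8 - \frac{49}{23}\right)\right) + 270 = 1769 \left(693 + \frac{135}{23}\right) + 270 = 1769 \cdot \frac{16074}{23} + 270 = \frac{28434906}{23} + 270 = \frac{28441116}{23}$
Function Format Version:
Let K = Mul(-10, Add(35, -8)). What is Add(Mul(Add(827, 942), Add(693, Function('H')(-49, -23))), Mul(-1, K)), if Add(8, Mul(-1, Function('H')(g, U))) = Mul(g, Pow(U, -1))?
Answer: Rational(28441116, 23) ≈ 1.2366e+6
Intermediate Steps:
Function('H')(g, U) = Add(8, Mul(-1, g, Pow(U, -1))) (Function('H')(g, U) = Add(8, Mul(-1, Mul(g, Pow(U, -1)))) = Add(8, Mul(-1, g, Pow(U, -1))))
K = -270 (K = Mul(-10, 27) = -270)
Add(Mul(Add(827, 942), Add(693, Function('H')(-49, -23))), Mul(-1, K)) = Add(Mul(Add(827, 942), Add(693, Add(8, Mul(-1, -49, Pow(-23, -1))))), Mul(-1, -270)) = Add(Mul(1769, Add(693, Add(8, Mul(-1, -49, Rational(-1, 23))))), 270) = Add(Mul(1769, Add(693, Add(8, Rational(-49, 23)))), 270) = Add(Mul(1769, Add(693, Rational(135, 23))), 270) = Add(Mul(1769, Rational(16074, 23)), 270) = Add(Rational(28434906, 23), 270) = Rational(28441116, 23)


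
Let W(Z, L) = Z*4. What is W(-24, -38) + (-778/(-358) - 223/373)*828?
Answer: 80679408/66767 ≈ 1208.4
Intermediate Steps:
W(Z, L) = 4*Z
W(-24, -38) + (-778/(-358) - 223/373)*828 = 4*(-24) + (-778/(-358) - 223/373)*828 = -96 + (-778*(-1/358) - 223*1/373)*828 = -96 + (389/179 - 223/373)*828 = -96 + (105180/66767)*828 = -96 + 87089040/66767 = 80679408/66767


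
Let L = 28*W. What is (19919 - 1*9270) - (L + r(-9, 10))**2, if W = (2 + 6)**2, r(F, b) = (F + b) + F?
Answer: -3172007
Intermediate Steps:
r(F, b) = b + 2*F
W = 64 (W = 8**2 = 64)
L = 1792 (L = 28*64 = 1792)
(19919 - 1*9270) - (L + r(-9, 10))**2 = (19919 - 1*9270) - (1792 + (10 + 2*(-9)))**2 = (19919 - 9270) - (1792 + (10 - 18))**2 = 10649 - (1792 - 8)**2 = 10649 - 1*1784**2 = 10649 - 1*3182656 = 10649 - 3182656 = -3172007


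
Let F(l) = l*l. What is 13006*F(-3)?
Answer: 117054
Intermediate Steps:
F(l) = l²
13006*F(-3) = 13006*(-3)² = 13006*9 = 117054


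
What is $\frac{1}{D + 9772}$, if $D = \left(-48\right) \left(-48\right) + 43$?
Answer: $\frac{1}{12119} \approx 8.2515 \cdot 10^{-5}$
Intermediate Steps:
$D = 2347$ ($D = 2304 + 43 = 2347$)
$\frac{1}{D + 9772} = \frac{1}{2347 + 9772} = \frac{1}{12119}$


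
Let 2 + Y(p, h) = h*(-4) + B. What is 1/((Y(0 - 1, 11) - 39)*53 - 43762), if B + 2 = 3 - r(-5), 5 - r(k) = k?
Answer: -1/48744 ≈ -2.0515e-5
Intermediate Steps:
r(k) = 5 - k
B = -9 (B = -2 + (3 - (5 - 1*(-5))) = -2 + (3 - (5 + 5)) = -2 + (3 - 1*10) = -2 + (3 - 10) = -2 - 7 = -9)
Y(p, h) = -11 - 4*h (Y(p, h) = -2 + (h*(-4) - 9) = -2 + (-4*h - 9) = -2 + (-9 - 4*h) = -11 - 4*h)
1/((Y(0 - 1, 11) - 39)*53 - 43762) = 1/(((-11 - 4*11) - 39)*53 - 43762) = 1/(((-11 - 44) - 39)*53 - 43762) = 1/((-55 - 39)*53 - 43762) = 1/(-94*53 - 43762) = 1/(-4982 - 43762) = 1/(-48744) = -1/48744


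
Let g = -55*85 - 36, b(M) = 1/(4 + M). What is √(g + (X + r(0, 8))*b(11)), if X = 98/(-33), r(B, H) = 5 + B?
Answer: I*√128253290/165 ≈ 68.636*I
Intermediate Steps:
g = -4711 (g = -4675 - 36 = -4711)
X = -98/33 (X = 98*(-1/33) = -98/33 ≈ -2.9697)
√(g + (X + r(0, 8))*b(11)) = √(-4711 + (-98/33 + (5 + 0))/(4 + 11)) = √(-4711 + (-98/33 + 5)/15) = √(-4711 + (67/33)*(1/15)) = √(-4711 + 67/495) = √(-2331878/495) = I*√128253290/165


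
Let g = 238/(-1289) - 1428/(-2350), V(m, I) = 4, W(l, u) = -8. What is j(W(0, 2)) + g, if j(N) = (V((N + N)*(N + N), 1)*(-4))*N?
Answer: 194506296/1514575 ≈ 128.42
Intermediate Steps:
j(N) = -16*N (j(N) = (4*(-4))*N = -16*N)
g = 640696/1514575 (g = 238*(-1/1289) - 1428*(-1/2350) = -238/1289 + 714/1175 = 640696/1514575 ≈ 0.42302)
j(W(0, 2)) + g = -16*(-8) + 640696/1514575 = 128 + 640696/1514575 = 194506296/1514575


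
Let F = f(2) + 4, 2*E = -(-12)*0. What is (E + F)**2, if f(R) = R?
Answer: 36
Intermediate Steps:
E = 0 (E = (-(-12)*0)/2 = (-3*0)/2 = (1/2)*0 = 0)
F = 6 (F = 2 + 4 = 6)
(E + F)**2 = (0 + 6)**2 = 6**2 = 36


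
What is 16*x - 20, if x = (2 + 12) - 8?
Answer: 76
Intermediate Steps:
x = 6 (x = 14 - 8 = 6)
16*x - 20 = 16*6 - 20 = 96 - 20 = 76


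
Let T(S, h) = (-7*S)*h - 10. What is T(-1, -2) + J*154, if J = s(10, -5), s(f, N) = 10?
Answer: 1516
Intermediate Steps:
J = 10
T(S, h) = -10 - 7*S*h (T(S, h) = -7*S*h - 10 = -10 - 7*S*h)
T(-1, -2) + J*154 = (-10 - 7*(-1)*(-2)) + 10*154 = (-10 - 14) + 1540 = -24 + 1540 = 1516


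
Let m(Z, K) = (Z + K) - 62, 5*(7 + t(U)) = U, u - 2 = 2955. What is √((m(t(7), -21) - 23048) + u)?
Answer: I*√504490/5 ≈ 142.05*I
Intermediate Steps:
u = 2957 (u = 2 + 2955 = 2957)
t(U) = -7 + U/5
m(Z, K) = -62 + K + Z (m(Z, K) = (K + Z) - 62 = -62 + K + Z)
√((m(t(7), -21) - 23048) + u) = √(((-62 - 21 + (-7 + (⅕)*7)) - 23048) + 2957) = √(((-62 - 21 + (-7 + 7/5)) - 23048) + 2957) = √(((-62 - 21 - 28/5) - 23048) + 2957) = √((-443/5 - 23048) + 2957) = √(-115683/5 + 2957) = √(-100898/5) = I*√504490/5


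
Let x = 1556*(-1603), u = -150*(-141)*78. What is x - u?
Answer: -4143968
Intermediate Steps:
u = 1649700 (u = 21150*78 = 1649700)
x = -2494268
x - u = -2494268 - 1*1649700 = -2494268 - 1649700 = -4143968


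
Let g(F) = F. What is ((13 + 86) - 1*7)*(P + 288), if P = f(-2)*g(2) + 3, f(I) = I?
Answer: 26404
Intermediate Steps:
P = -1 (P = -2*2 + 3 = -4 + 3 = -1)
((13 + 86) - 1*7)*(P + 288) = ((13 + 86) - 1*7)*(-1 + 288) = (99 - 7)*287 = 92*287 = 26404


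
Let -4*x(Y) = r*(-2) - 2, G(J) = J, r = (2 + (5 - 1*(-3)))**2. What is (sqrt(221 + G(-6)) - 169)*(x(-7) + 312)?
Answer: -122525/2 + 725*sqrt(215)/2 ≈ -55947.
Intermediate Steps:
r = 100 (r = (2 + (5 + 3))**2 = (2 + 8)**2 = 10**2 = 100)
x(Y) = 101/2 (x(Y) = -(100*(-2) - 2)/4 = -(-200 - 2)/4 = -1/4*(-202) = 101/2)
(sqrt(221 + G(-6)) - 169)*(x(-7) + 312) = (sqrt(221 - 6) - 169)*(101/2 + 312) = (sqrt(215) - 169)*(725/2) = (-169 + sqrt(215))*(725/2) = -122525/2 + 725*sqrt(215)/2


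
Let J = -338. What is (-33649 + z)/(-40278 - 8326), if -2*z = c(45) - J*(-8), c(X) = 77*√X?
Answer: 32297/48604 + 231*√5/97208 ≈ 0.66981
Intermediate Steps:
z = 1352 - 231*√5/2 (z = -(77*√45 - (-338)*(-8))/2 = -(77*(3*√5) - 1*2704)/2 = -(231*√5 - 2704)/2 = -(-2704 + 231*√5)/2 = 1352 - 231*√5/2 ≈ 1093.7)
(-33649 + z)/(-40278 - 8326) = (-33649 + (1352 - 231*√5/2))/(-40278 - 8326) = (-32297 - 231*√5/2)/(-48604) = (-32297 - 231*√5/2)*(-1/48604) = 32297/48604 + 231*√5/97208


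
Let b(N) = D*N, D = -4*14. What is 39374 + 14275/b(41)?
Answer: 90388429/2296 ≈ 39368.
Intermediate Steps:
D = -56
b(N) = -56*N
39374 + 14275/b(41) = 39374 + 14275/((-56*41)) = 39374 + 14275/(-2296) = 39374 + 14275*(-1/2296) = 39374 - 14275/2296 = 90388429/2296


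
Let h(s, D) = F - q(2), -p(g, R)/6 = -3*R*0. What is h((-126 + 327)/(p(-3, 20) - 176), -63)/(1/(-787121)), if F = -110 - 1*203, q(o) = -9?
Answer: 239284784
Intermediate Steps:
F = -313 (F = -110 - 203 = -313)
p(g, R) = 0 (p(g, R) = -6*(-3*R)*0 = -6*0 = 0)
h(s, D) = -304 (h(s, D) = -313 - 1*(-9) = -313 + 9 = -304)
h((-126 + 327)/(p(-3, 20) - 176), -63)/(1/(-787121)) = -304/(1/(-787121)) = -304/(-1/787121) = -304*(-787121) = 239284784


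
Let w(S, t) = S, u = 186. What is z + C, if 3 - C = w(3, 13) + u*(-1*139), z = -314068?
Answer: -288214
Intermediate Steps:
C = 25854 (C = 3 - (3 + 186*(-1*139)) = 3 - (3 + 186*(-139)) = 3 - (3 - 25854) = 3 - 1*(-25851) = 3 + 25851 = 25854)
z + C = -314068 + 25854 = -288214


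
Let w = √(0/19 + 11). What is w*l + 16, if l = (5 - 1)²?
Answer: 16 + 16*√11 ≈ 69.066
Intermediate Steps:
w = √11 (w = √(0*(1/19) + 11) = √(0 + 11) = √11 ≈ 3.3166)
l = 16 (l = 4² = 16)
w*l + 16 = √11*16 + 16 = 16*√11 + 16 = 16 + 16*√11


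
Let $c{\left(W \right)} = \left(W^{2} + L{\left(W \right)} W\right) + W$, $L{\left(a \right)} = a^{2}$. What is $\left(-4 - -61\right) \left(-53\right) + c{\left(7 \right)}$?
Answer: $-2622$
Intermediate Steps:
$c{\left(W \right)} = W + W^{2} + W^{3}$ ($c{\left(W \right)} = \left(W^{2} + W^{2} W\right) + W = \left(W^{2} + W^{3}\right) + W = W + W^{2} + W^{3}$)
$\left(-4 - -61\right) \left(-53\right) + c{\left(7 \right)} = \left(-4 - -61\right) \left(-53\right) + 7 \left(1 + 7 + 7^{2}\right) = \left(-4 + 61\right) \left(-53\right) + 7 \left(1 + 7 + 49\right) = 57 \left(-53\right) + 7 \cdot 57 = -3021 + 399 = -2622$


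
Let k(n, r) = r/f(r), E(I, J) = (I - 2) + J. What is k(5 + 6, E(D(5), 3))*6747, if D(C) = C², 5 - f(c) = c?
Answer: -58474/7 ≈ -8353.4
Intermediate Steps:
f(c) = 5 - c
E(I, J) = -2 + I + J (E(I, J) = (-2 + I) + J = -2 + I + J)
k(n, r) = r/(5 - r)
k(5 + 6, E(D(5), 3))*6747 = -(-2 + 5² + 3)/(-5 + (-2 + 5² + 3))*6747 = -(-2 + 25 + 3)/(-5 + (-2 + 25 + 3))*6747 = -1*26/(-5 + 26)*6747 = -1*26/21*6747 = -1*26*1/21*6747 = -26/21*6747 = -58474/7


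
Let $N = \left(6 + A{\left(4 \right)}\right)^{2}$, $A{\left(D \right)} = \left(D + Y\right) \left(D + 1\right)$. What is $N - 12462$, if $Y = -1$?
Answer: $-12021$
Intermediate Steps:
$A{\left(D \right)} = \left(1 + D\right) \left(-1 + D\right)$ ($A{\left(D \right)} = \left(D - 1\right) \left(D + 1\right) = \left(-1 + D\right) \left(1 + D\right) = \left(1 + D\right) \left(-1 + D\right)$)
$N = 441$ ($N = \left(6 - \left(1 - 4^{2}\right)\right)^{2} = \left(6 + \left(-1 + 16\right)\right)^{2} = \left(6 + 15\right)^{2} = 21^{2} = 441$)
$N - 12462 = 441 - 12462 = -12021$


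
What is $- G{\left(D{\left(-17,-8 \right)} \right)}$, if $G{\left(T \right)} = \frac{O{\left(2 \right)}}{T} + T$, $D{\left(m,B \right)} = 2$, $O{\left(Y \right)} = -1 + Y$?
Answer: $- \frac{5}{2} \approx -2.5$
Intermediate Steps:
$G{\left(T \right)} = T + \frac{1}{T}$ ($G{\left(T \right)} = \frac{-1 + 2}{T} + T = 1 \frac{1}{T} + T = \frac{1}{T} + T = T + \frac{1}{T}$)
$- G{\left(D{\left(-17,-8 \right)} \right)} = - (2 + \frac{1}{2}) = \left(-1\right) \frac{5}{2} = - \frac{5}{2}$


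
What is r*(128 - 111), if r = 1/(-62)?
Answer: -17/62 ≈ -0.27419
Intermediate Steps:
r = -1/62 ≈ -0.016129
r*(128 - 111) = -(128 - 111)/62 = -1/62*17 = -17/62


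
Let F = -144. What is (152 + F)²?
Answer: 64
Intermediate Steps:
(152 + F)² = (152 - 144)² = 8² = 64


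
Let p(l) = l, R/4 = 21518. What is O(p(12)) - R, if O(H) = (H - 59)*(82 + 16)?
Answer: -90678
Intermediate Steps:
R = 86072 (R = 4*21518 = 86072)
O(H) = -5782 + 98*H (O(H) = (-59 + H)*98 = -5782 + 98*H)
O(p(12)) - R = (-5782 + 98*12) - 1*86072 = (-5782 + 1176) - 86072 = -4606 - 86072 = -90678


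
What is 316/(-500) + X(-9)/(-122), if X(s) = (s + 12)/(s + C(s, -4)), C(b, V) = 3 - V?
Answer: -18901/30500 ≈ -0.61971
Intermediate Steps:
X(s) = (12 + s)/(7 + s) (X(s) = (s + 12)/(s + (3 - 1*(-4))) = (12 + s)/(s + (3 + 4)) = (12 + s)/(s + 7) = (12 + s)/(7 + s))
316/(-500) + X(-9)/(-122) = 316/(-500) + ((12 - 9)/(7 - 9))/(-122) = 316*(-1/500) + (3/(-2))*(-1/122) = -79/125 - ½*3*(-1/122) = -79/125 - 3/2*(-1/122) = -79/125 + 3/244 = -18901/30500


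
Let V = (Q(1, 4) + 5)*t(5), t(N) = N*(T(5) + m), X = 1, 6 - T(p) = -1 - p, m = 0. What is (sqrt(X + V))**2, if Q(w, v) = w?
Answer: 361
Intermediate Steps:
T(p) = 7 + p (T(p) = 6 - (-1 - p) = 6 + (1 + p) = 7 + p)
t(N) = 12*N (t(N) = N*((7 + 5) + 0) = N*(12 + 0) = N*12 = 12*N)
V = 360 (V = (1 + 5)*(12*5) = 6*60 = 360)
(sqrt(X + V))**2 = (sqrt(1 + 360))**2 = (sqrt(361))**2 = 19**2 = 361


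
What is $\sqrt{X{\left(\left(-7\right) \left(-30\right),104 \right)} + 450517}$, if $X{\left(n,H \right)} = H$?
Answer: $3 \sqrt{50069} \approx 671.28$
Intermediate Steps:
$\sqrt{X{\left(\left(-7\right) \left(-30\right),104 \right)} + 450517} = \sqrt{104 + 450517} = \sqrt{450621} = 3 \sqrt{50069}$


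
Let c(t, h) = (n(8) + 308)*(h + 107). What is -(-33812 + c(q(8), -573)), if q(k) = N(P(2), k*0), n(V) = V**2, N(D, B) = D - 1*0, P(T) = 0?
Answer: 207164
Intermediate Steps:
N(D, B) = D (N(D, B) = D + 0 = D)
q(k) = 0
c(t, h) = 39804 + 372*h (c(t, h) = (8**2 + 308)*(h + 107) = (64 + 308)*(107 + h) = 372*(107 + h) = 39804 + 372*h)
-(-33812 + c(q(8), -573)) = -(-33812 + (39804 + 372*(-573))) = -(-33812 + (39804 - 213156)) = -(-33812 - 173352) = -1*(-207164) = 207164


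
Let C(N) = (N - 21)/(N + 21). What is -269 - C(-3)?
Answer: -803/3 ≈ -267.67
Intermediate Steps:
C(N) = (-21 + N)/(21 + N)
-269 - C(-3) = -269 - (-21 - 3)/(21 - 3) = -269 - (-24)/18 = -269 - 1*(-4/3) = -269 + 4/3 = -803/3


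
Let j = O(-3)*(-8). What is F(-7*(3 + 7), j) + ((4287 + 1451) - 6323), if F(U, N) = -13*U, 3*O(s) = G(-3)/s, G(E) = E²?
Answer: 325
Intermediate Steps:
O(s) = 3/s (O(s) = ((-3)²/s)/3 = (9/s)/3 = 3/s)
j = 8 (j = (3/(-3))*(-8) = (3*(-⅓))*(-8) = -1*(-8) = 8)
F(-7*(3 + 7), j) + ((4287 + 1451) - 6323) = -(-91)*(3 + 7) + ((4287 + 1451) - 6323) = -(-91)*10 + (5738 - 6323) = -13*(-70) - 585 = 910 - 585 = 325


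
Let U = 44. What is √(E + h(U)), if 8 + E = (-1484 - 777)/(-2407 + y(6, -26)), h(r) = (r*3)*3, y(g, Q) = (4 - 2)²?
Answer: 5*√9981795/801 ≈ 19.722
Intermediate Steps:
y(g, Q) = 4 (y(g, Q) = 2² = 4)
h(r) = 9*r (h(r) = (3*r)*3 = 9*r)
E = -16963/2403 (E = -8 + (-1484 - 777)/(-2407 + 4) = -8 - 2261/(-2403) = -8 - 2261*(-1/2403) = -8 + 2261/2403 = -16963/2403 ≈ -7.0591)
√(E + h(U)) = √(-16963/2403 + 9*44) = √(-16963/2403 + 396) = √(934625/2403) = 5*√9981795/801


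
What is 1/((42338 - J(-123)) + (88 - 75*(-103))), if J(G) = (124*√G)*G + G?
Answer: 931/576669742 - 1271*I*√123/2595013839 ≈ 1.6144e-6 - 5.432e-6*I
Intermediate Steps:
J(G) = G + 124*G^(3/2) (J(G) = 124*G^(3/2) + G = G + 124*G^(3/2))
1/((42338 - J(-123)) + (88 - 75*(-103))) = 1/((42338 - (-123 + 124*(-123)^(3/2))) + (88 - 75*(-103))) = 1/((42338 - (-123 + 124*(-123*I*√123))) + (88 + 7725)) = 1/((42338 - (-123 - 15252*I*√123)) + 7813) = 1/((42338 + (123 + 15252*I*√123)) + 7813) = 1/((42461 + 15252*I*√123) + 7813) = 1/(50274 + 15252*I*√123)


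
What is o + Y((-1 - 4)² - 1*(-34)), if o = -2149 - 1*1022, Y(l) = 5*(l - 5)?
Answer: -2901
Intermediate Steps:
Y(l) = -25 + 5*l (Y(l) = 5*(-5 + l) = -25 + 5*l)
o = -3171 (o = -2149 - 1022 = -3171)
o + Y((-1 - 4)² - 1*(-34)) = -3171 + (-25 + 5*((-1 - 4)² - 1*(-34))) = -3171 + (-25 + 5*((-5)² + 34)) = -3171 + (-25 + 5*(25 + 34)) = -3171 + (-25 + 5*59) = -3171 + (-25 + 295) = -3171 + 270 = -2901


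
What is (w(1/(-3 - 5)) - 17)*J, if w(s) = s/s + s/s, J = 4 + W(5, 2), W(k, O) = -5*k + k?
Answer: 240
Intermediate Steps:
W(k, O) = -4*k
J = -16 (J = 4 - 4*5 = 4 - 20 = -16)
w(s) = 2 (w(s) = 1 + 1 = 2)
(w(1/(-3 - 5)) - 17)*J = (2 - 17)*(-16) = -15*(-16) = 240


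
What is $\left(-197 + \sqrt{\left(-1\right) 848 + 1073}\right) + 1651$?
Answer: $1469$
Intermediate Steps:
$\left(-197 + \sqrt{\left(-1\right) 848 + 1073}\right) + 1651 = \left(-197 + \sqrt{-848 + 1073}\right) + 1651 = \left(-197 + \sqrt{225}\right) + 1651 = \left(-197 + 15\right) + 1651 = -182 + 1651 = 1469$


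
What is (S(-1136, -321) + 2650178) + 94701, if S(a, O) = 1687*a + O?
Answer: 828126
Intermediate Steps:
S(a, O) = O + 1687*a
(S(-1136, -321) + 2650178) + 94701 = ((-321 + 1687*(-1136)) + 2650178) + 94701 = ((-321 - 1916432) + 2650178) + 94701 = (-1916753 + 2650178) + 94701 = 733425 + 94701 = 828126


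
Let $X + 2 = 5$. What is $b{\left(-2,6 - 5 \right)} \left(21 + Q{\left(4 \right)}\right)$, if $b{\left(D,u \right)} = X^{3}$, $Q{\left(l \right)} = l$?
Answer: $675$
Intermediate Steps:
$X = 3$ ($X = -2 + 5 = 3$)
$b{\left(D,u \right)} = 27$ ($b{\left(D,u \right)} = 3^{3} = 27$)
$b{\left(-2,6 - 5 \right)} \left(21 + Q{\left(4 \right)}\right) = 27 \left(21 + 4\right) = 27 \cdot 25 = 675$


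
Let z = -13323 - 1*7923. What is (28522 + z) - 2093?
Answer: 5183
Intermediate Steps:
z = -21246 (z = -13323 - 7923 = -21246)
(28522 + z) - 2093 = (28522 - 21246) - 2093 = 7276 - 2093 = 5183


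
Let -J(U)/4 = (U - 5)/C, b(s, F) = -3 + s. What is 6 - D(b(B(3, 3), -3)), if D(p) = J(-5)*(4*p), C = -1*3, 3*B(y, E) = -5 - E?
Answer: -2666/9 ≈ -296.22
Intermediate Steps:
B(y, E) = -5/3 - E/3 (B(y, E) = (-5 - E)/3 = -5/3 - E/3)
C = -3
J(U) = -20/3 + 4*U/3 (J(U) = -4*(U - 5)/(-3) = -4*(-5 + U)*(-1)/3 = -4*(5/3 - U/3) = -20/3 + 4*U/3)
D(p) = -160*p/3 (D(p) = (-20/3 + (4/3)*(-5))*(4*p) = (-20/3 - 20/3)*(4*p) = -160*p/3)
6 - D(b(B(3, 3), -3)) = 6 - (-160)*(-3 + (-5/3 - ⅓*3))/3 = 6 - (-160)*(-3 + (-5/3 - 1))/3 = 6 - (-160)*(-3 - 8/3)/3 = 6 - (-160)*(-17)/(3*3) = 6 - 1*2720/9 = 6 - 2720/9 = -2666/9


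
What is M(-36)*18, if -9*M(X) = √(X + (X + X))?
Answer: -12*I*√3 ≈ -20.785*I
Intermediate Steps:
M(X) = -√3*√X/9 (M(X) = -√(X + (X + X))/9 = -√(X + 2*X)/9 = -√3*√X/9)
M(-36)*18 = -√3*√(-36)/9*18 = -√3*6*I/9*18 = -2*I*√3/3*18 = -12*I*√3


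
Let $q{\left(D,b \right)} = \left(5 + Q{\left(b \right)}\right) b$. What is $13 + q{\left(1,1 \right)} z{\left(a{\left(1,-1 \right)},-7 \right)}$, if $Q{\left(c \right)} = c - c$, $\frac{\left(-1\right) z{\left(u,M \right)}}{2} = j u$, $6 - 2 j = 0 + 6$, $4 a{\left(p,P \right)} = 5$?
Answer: $13$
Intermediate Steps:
$a{\left(p,P \right)} = \frac{5}{4}$ ($a{\left(p,P \right)} = \frac{1}{4} \cdot 5 = \frac{5}{4}$)
$j = 0$ ($j = 3 - \frac{0 + 6}{2} = 3 - 3 = 0$)
$z{\left(u,M \right)} = 0$ ($z{\left(u,M \right)} = - 2 \cdot 0 u = \left(-2\right) 0 = 0$)
$Q{\left(c \right)} = 0$
$q{\left(D,b \right)} = 5 b$ ($q{\left(D,b \right)} = \left(5 + 0\right) b = 5 b$)
$13 + q{\left(1,1 \right)} z{\left(a{\left(1,-1 \right)},-7 \right)} = 13 + 5 \cdot 1 \cdot 0 = 13 + 5 \cdot 0 = 13 + 0 = 13$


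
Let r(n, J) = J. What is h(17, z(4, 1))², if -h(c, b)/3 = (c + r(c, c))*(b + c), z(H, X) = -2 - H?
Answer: 1258884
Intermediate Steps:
h(c, b) = -6*c*(b + c) (h(c, b) = -3*(c + c)*(b + c) = -3*2*c*(b + c) = -6*c*(b + c))
h(17, z(4, 1))² = (6*17*(-(-2 - 1*4) - 1*17))² = (6*17*(-(-2 - 4) - 17))² = (6*17*(-1*(-6) - 17))² = (6*17*(6 - 17))² = (6*17*(-11))² = (-1122)² = 1258884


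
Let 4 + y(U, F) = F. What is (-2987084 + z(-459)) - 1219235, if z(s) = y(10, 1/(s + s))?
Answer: -3861404515/918 ≈ -4.2063e+6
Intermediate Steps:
y(U, F) = -4 + F
z(s) = -4 + 1/(2*s) (z(s) = -4 + 1/(s + s) = -4 + 1/(2*s))
(-2987084 + z(-459)) - 1219235 = (-2987084 + (-4 + (½)/(-459))) - 1219235 = (-2987084 + (-4 + (½)*(-1/459))) - 1219235 = (-2987084 + (-4 - 1/918)) - 1219235 = (-2987084 - 3673/918) - 1219235 = -2742146785/918 - 1219235 = -3861404515/918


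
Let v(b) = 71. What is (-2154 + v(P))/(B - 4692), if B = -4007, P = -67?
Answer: 2083/8699 ≈ 0.23945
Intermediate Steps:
(-2154 + v(P))/(B - 4692) = (-2154 + 71)/(-4007 - 4692) = -2083/(-8699) = -2083*(-1/8699) = 2083/8699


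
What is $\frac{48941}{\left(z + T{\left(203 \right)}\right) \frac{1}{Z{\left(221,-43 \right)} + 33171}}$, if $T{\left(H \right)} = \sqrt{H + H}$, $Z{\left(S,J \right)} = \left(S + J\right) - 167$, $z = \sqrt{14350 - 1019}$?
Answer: $\frac{1623960262}{\sqrt{406} + \sqrt{13331}} \approx 1.1975 \cdot 10^{7}$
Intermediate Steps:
$z = \sqrt{13331} \approx 115.46$
$Z{\left(S,J \right)} = -167 + J + S$ ($Z{\left(S,J \right)} = \left(J + S\right) - 167 = -167 + J + S$)
$T{\left(H \right)} = \sqrt{2} \sqrt{H}$ ($T{\left(H \right)} = \sqrt{2 H} = \sqrt{2} \sqrt{H}$)
$\frac{48941}{\left(z + T{\left(203 \right)}\right) \frac{1}{Z{\left(221,-43 \right)} + 33171}} = \frac{48941}{\left(\sqrt{13331} + \sqrt{2} \sqrt{203}\right) \frac{1}{\left(-167 - 43 + 221\right) + 33171}} = \frac{48941}{\left(\sqrt{13331} + \sqrt{406}\right) \frac{1}{11 + 33171}} = \frac{48941}{\left(\sqrt{406} + \sqrt{13331}\right) \frac{1}{33182}} = \frac{48941}{\frac{\sqrt{406}}{33182} + \frac{\sqrt{13331}}{33182}}$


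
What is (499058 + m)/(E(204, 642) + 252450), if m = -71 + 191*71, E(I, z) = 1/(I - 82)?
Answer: 62530856/30798901 ≈ 2.0303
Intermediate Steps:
E(I, z) = 1/(-82 + I)
m = 13490 (m = -71 + 13561 = 13490)
(499058 + m)/(E(204, 642) + 252450) = (499058 + 13490)/(1/(-82 + 204) + 252450) = 512548/(1/122 + 252450) = 512548/(30798901/122) = 512548*(122/30798901) = 62530856/30798901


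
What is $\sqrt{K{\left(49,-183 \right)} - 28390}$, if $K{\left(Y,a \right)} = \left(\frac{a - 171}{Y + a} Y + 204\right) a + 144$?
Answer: $\frac{i \sqrt{400719295}}{67} \approx 298.78 i$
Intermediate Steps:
$K{\left(Y,a \right)} = 144 + a \left(204 + \frac{Y \left(-171 + a\right)}{Y + a}\right)$ ($K{\left(Y,a \right)} = \left(\frac{-171 + a}{Y + a} Y + 204\right) a + 144 = \left(\frac{Y \left(-171 + a\right)}{Y + a} + 204\right) a + 144 = \left(204 + \frac{Y \left(-171 + a\right)}{Y + a}\right) a + 144 = a \left(204 + \frac{Y \left(-171 + a\right)}{Y + a}\right) + 144 = 144 + a \left(204 + \frac{Y \left(-171 + a\right)}{Y + a}\right)$)
$\sqrt{K{\left(49,-183 \right)} - 28390} = \sqrt{\frac{144 \cdot 49 + 144 \left(-183\right) + 204 \left(-183\right)^{2} + 49 \left(-183\right)^{2} + 33 \cdot 49 \left(-183\right)}{49 - 183} - 28390} = \sqrt{\frac{7056 - 26352 + 204 \cdot 33489 + 49 \cdot 33489 - 295911}{-134} - 28390} = \sqrt{- \frac{7056 - 26352 + 6831756 + 1640961 - 295911}{134} - 28390} = \sqrt{\left(- \frac{1}{134}\right) 8157510 - 28390} = \sqrt{- \frac{4078755}{67} - 28390} = \sqrt{- \frac{5980885}{67}} = \frac{i \sqrt{400719295}}{67}$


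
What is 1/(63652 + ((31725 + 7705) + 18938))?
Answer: 1/122020 ≈ 8.1954e-6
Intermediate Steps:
1/(63652 + ((31725 + 7705) + 18938)) = 1/(63652 + (39430 + 18938)) = 1/(63652 + 58368) = 1/122020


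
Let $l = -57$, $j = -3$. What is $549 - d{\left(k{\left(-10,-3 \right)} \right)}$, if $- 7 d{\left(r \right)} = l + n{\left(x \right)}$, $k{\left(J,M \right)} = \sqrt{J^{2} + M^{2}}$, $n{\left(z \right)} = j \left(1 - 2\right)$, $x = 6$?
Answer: $\frac{3789}{7} \approx 541.29$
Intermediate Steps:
$n{\left(z \right)} = 3$ ($n{\left(z \right)} = - 3 \left(1 - 2\right) = \left(-3\right) \left(-1\right) = 3$)
$d{\left(r \right)} = \frac{54}{7}$ ($d{\left(r \right)} = - \frac{-57 + 3}{7} = \left(- \frac{1}{7}\right) \left(-54\right) = \frac{54}{7}$)
$549 - d{\left(k{\left(-10,-3 \right)} \right)} = 549 - \frac{54}{7} = \frac{3789}{7}$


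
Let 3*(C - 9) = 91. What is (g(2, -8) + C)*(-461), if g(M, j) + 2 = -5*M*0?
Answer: -51632/3 ≈ -17211.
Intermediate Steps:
g(M, j) = -2 (g(M, j) = -2 - 5*M*0 = -2 + 0 = -2)
C = 118/3 (C = 9 + (⅓)*91 = 9 + 91/3 = 118/3 ≈ 39.333)
(g(2, -8) + C)*(-461) = (-2 + 118/3)*(-461) = (112/3)*(-461) = -51632/3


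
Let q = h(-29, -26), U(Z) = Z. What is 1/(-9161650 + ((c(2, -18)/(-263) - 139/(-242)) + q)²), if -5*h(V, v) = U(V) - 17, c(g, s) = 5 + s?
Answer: -101270332900/927793572093019639 ≈ -1.0915e-7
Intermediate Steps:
h(V, v) = 17/5 - V/5 (h(V, v) = -(V - 17)/5 = -(-17 + V)/5 = 17/5 - V/5)
q = 46/5 (q = 17/5 - ⅕*(-29) = 17/5 + 29/5 = 46/5 ≈ 9.2000)
1/(-9161650 + ((c(2, -18)/(-263) - 139/(-242)) + q)²) = 1/(-9161650 + (((5 - 18)/(-263) - 139/(-242)) + 46/5)²) = 1/(-9161650 + ((-13*(-1/263) - 139*(-1/242)) + 46/5)²) = 1/(-9161650 + ((13/263 + 139/242) + 46/5)²) = 1/(-9161650 + (39703/63646 + 46/5)²) = 1/(-9161650 + (3126231/318230)²) = 1/(-9161650 + 9773320265361/101270332900) = 1/(-927793572093019639/101270332900) = -101270332900/927793572093019639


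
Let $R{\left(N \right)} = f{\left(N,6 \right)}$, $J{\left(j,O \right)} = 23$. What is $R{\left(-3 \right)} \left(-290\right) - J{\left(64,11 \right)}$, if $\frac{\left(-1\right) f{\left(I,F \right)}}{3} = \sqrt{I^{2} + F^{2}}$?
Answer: $-23 + 2610 \sqrt{5} \approx 5813.1$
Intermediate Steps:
$f{\left(I,F \right)} = - 3 \sqrt{F^{2} + I^{2}}$ ($f{\left(I,F \right)} = - 3 \sqrt{I^{2} + F^{2}} = - 3 \sqrt{F^{2} + I^{2}}$)
$R{\left(N \right)} = - 3 \sqrt{36 + N^{2}}$ ($R{\left(N \right)} = - 3 \sqrt{6^{2} + N^{2}} = - 3 \sqrt{36 + N^{2}}$)
$R{\left(-3 \right)} \left(-290\right) - J{\left(64,11 \right)} = - 3 \sqrt{36 + \left(-3\right)^{2}} \left(-290\right) - 23 = - 3 \sqrt{36 + 9} \left(-290\right) - 23 = - 3 \sqrt{45} \left(-290\right) - 23 = - 3 \cdot 3 \sqrt{5} \left(-290\right) - 23 = - 9 \sqrt{5} \left(-290\right) - 23 = 2610 \sqrt{5} - 23 = -23 + 2610 \sqrt{5}$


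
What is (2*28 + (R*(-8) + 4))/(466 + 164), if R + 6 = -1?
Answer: 58/315 ≈ 0.18413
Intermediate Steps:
R = -7 (R = -6 - 1 = -7)
(2*28 + (R*(-8) + 4))/(466 + 164) = (2*28 + (-7*(-8) + 4))/(466 + 164) = (56 + (56 + 4))/630 = (56 + 60)*(1/630) = 116*(1/630) = 58/315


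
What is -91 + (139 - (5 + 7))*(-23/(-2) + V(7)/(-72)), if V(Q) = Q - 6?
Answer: 98477/72 ≈ 1367.7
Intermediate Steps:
V(Q) = -6 + Q
-91 + (139 - (5 + 7))*(-23/(-2) + V(7)/(-72)) = -91 + (139 - (5 + 7))*(-23/(-2) + (-6 + 7)/(-72)) = -91 + (139 - 12)*(-23*(-½) + 1*(-1/72)) = -91 + (139 - 1*12)*(23/2 - 1/72) = -91 + (139 - 12)*(827/72) = -91 + 127*(827/72) = -91 + 105029/72 = 98477/72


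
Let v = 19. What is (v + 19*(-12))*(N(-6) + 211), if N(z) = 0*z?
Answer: -44099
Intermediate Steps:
N(z) = 0
(v + 19*(-12))*(N(-6) + 211) = (19 + 19*(-12))*(0 + 211) = (19 - 228)*211 = -209*211 = -44099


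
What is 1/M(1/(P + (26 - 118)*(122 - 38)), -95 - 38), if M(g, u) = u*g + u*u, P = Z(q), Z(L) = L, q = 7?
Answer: 1103/19510986 ≈ 5.6532e-5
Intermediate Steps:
P = 7
M(g, u) = u² + g*u (M(g, u) = g*u + u² = u² + g*u)
1/M(1/(P + (26 - 118)*(122 - 38)), -95 - 38) = 1/((-95 - 38)*(1/(7 + (26 - 118)*(122 - 38)) + (-95 - 38))) = 1/(-133*(1/(7 - 92*84) - 133)) = 1/(-133*(1/(7 - 7728) - 133)) = 1/(-133*(1/(-7721) - 133)) = 1/(-133*(-1/7721 - 133)) = 1/(-133*(-1026894/7721)) = 1/(19510986/1103) = 1103/19510986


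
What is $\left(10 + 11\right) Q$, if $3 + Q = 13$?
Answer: $210$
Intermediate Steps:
$Q = 10$ ($Q = -3 + 13 = 10$)
$\left(10 + 11\right) Q = \left(10 + 11\right) 10 = 21 \cdot 10 = 210$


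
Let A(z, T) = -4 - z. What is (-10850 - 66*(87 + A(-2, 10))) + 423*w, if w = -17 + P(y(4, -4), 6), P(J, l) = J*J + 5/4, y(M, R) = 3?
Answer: -77261/4 ≈ -19315.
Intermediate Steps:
P(J, l) = 5/4 + J**2 (P(J, l) = J**2 + 5*(1/4) = J**2 + 5/4 = 5/4 + J**2)
w = -27/4 (w = -17 + (5/4 + 3**2) = -17 + (5/4 + 9) = -17 + 41/4 = -27/4 ≈ -6.7500)
(-10850 - 66*(87 + A(-2, 10))) + 423*w = (-10850 - 66*(87 + (-4 - 1*(-2)))) + 423*(-27/4) = (-10850 - 66*(87 + (-4 + 2))) - 11421/4 = (-10850 - 66*(87 - 2)) - 11421/4 = (-10850 - 66*85) - 11421/4 = (-10850 - 5610) - 11421/4 = -16460 - 11421/4 = -77261/4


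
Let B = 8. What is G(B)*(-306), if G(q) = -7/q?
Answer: 1071/4 ≈ 267.75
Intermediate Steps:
G(B)*(-306) = -7/8*(-306) = 1071/4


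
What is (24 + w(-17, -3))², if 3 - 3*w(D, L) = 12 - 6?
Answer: 529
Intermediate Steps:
w(D, L) = -1 (w(D, L) = 1 - (12 - 6)/3 = 1 - ⅓*6 = 1 - 2 = -1)
(24 + w(-17, -3))² = (24 - 1)² = 23² = 529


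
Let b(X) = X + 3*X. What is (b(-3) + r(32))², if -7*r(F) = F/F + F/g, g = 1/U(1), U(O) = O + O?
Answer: 22201/49 ≈ 453.08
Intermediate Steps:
U(O) = 2*O
b(X) = 4*X
g = ½ (g = 1/(2*1) = 1/2 = ½ ≈ 0.50000)
r(F) = -⅐ - 2*F/7 (r(F) = -(F/F + F/(½))/7 = -(1 + F*2)/7 = -(1 + 2*F)/7 = -⅐ - 2*F/7)
(b(-3) + r(32))² = (4*(-3) + (-⅐ - 2/7*32))² = (-12 + (-⅐ - 64/7))² = (-12 - 65/7)² = (-149/7)² = 22201/49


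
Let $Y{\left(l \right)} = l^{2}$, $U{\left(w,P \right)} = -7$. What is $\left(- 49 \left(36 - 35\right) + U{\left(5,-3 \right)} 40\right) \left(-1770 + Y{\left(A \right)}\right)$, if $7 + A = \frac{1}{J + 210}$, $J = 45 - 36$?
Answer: $\frac{27156958234}{47961} \approx 5.6623 \cdot 10^{5}$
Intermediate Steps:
$J = 9$ ($J = 45 - 36 = 9$)
$A = - \frac{1532}{219}$ ($A = -7 + \frac{1}{9 + 210} = -7 + \frac{1}{219} = - \frac{1532}{219} \approx -6.9954$)
$\left(- 49 \left(36 - 35\right) + U{\left(5,-3 \right)} 40\right) \left(-1770 + Y{\left(A \right)}\right) = \left(- 49 \left(36 - 35\right) - 280\right) \left(-1770 + \left(- \frac{1532}{219}\right)^{2}\right) = \left(\left(-49\right) 1 - 280\right) \left(-1770 + \frac{2347024}{47961}\right) = \left(-49 - 280\right) \left(- \frac{82543946}{47961}\right) = \left(-329\right) \left(- \frac{82543946}{47961}\right) = \frac{27156958234}{47961}$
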